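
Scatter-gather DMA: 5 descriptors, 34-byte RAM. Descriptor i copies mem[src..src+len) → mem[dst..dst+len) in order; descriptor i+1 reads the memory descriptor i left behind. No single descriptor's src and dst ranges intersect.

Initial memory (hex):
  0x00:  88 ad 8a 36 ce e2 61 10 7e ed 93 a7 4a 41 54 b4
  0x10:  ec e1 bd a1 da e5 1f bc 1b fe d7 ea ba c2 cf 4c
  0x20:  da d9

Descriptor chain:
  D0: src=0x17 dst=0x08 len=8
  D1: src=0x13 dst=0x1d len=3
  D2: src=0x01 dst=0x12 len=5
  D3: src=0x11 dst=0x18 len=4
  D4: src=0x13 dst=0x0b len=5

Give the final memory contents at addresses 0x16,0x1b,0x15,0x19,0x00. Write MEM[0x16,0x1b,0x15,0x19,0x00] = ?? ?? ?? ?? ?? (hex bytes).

MEM[0x16,0x1b,0x15,0x19,0x00] = e2 36 ce ad 88

  after D0: wrote 8B at 0x08 = bc1bfed7eabac2cf
  after D1: wrote 3B at 0x1d = a1dae5
  after D2: wrote 5B at 0x12 = ad8a36cee2
  after D3: wrote 4B at 0x18 = e1ad8a36
  after D4: wrote 5B at 0x0b = 8a36cee2bc
query mem[0x16]=0xe2, mem[0x1b]=0x36, mem[0x15]=0xce, mem[0x19]=0xad, mem[0x00]=0x88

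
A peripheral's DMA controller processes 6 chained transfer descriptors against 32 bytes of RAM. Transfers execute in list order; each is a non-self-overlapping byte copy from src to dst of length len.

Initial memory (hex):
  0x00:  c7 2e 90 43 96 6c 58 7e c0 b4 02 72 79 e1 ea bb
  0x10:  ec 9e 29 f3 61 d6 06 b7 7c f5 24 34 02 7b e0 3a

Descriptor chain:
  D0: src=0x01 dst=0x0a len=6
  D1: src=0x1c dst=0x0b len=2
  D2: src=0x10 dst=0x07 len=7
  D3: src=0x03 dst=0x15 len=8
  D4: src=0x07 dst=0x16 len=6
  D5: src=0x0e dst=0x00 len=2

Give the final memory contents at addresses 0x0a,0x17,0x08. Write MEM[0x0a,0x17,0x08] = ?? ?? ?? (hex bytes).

MEM[0x0a,0x17,0x08] = f3 9e 9e

[0] 0x01->0x0a len=6 : 2e 90 43 96 6c 58
[1] 0x1c->0x0b len=2 : 02 7b
[2] 0x10->0x07 len=7 : ec 9e 29 f3 61 d6 06
[3] 0x03->0x15 len=8 : 43 96 6c 58 ec 9e 29 f3
[4] 0x07->0x16 len=6 : ec 9e 29 f3 61 d6
[5] 0x0e->0x00 len=2 : 6c 58
query mem[0x0a]=0xf3, mem[0x17]=0x9e, mem[0x08]=0x9e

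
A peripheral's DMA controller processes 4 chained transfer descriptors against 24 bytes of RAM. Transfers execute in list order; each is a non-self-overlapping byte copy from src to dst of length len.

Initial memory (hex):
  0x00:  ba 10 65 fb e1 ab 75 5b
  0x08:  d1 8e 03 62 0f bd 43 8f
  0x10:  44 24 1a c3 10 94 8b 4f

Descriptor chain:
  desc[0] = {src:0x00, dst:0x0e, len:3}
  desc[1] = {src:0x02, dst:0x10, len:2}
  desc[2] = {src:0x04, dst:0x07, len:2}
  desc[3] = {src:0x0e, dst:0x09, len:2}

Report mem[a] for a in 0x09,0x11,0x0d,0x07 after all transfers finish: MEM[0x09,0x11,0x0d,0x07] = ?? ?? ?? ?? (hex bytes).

MEM[0x09,0x11,0x0d,0x07] = ba fb bd e1

[0] 0x00->0x0e len=3 : ba 10 65
[1] 0x02->0x10 len=2 : 65 fb
[2] 0x04->0x07 len=2 : e1 ab
[3] 0x0e->0x09 len=2 : ba 10
query mem[0x09]=0xba, mem[0x11]=0xfb, mem[0x0d]=0xbd, mem[0x07]=0xe1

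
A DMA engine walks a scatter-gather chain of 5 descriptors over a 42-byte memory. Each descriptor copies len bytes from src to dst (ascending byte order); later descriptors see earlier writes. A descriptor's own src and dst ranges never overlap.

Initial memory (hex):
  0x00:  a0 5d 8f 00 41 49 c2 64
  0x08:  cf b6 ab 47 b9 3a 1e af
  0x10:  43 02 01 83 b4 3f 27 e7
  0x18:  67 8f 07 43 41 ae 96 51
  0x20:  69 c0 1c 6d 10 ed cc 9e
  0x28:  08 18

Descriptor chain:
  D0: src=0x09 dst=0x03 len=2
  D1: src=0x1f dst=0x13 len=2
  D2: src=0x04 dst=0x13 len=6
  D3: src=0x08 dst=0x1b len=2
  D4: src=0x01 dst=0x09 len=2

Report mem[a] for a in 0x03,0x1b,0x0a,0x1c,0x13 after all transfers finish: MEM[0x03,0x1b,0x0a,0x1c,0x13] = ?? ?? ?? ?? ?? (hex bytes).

MEM[0x03,0x1b,0x0a,0x1c,0x13] = b6 cf 8f b6 ab

  after D0: wrote 2B at 0x03 = b6ab
  after D1: wrote 2B at 0x13 = 5169
  after D2: wrote 6B at 0x13 = ab49c264cfb6
  after D3: wrote 2B at 0x1b = cfb6
  after D4: wrote 2B at 0x09 = 5d8f
query mem[0x03]=0xb6, mem[0x1b]=0xcf, mem[0x0a]=0x8f, mem[0x1c]=0xb6, mem[0x13]=0xab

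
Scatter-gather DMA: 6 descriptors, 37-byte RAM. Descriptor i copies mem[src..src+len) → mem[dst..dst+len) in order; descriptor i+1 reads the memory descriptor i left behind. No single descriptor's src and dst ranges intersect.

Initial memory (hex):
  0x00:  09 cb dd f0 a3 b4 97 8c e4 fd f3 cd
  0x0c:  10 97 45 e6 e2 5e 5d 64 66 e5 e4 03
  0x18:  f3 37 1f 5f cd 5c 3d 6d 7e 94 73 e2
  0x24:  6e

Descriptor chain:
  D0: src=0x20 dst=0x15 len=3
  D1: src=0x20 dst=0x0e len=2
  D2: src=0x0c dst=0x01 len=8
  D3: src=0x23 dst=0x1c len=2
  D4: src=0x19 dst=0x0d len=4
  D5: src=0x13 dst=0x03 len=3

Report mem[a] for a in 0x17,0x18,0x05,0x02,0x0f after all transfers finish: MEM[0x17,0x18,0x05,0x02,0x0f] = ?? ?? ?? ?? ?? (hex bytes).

MEM[0x17,0x18,0x05,0x02,0x0f] = 73 f3 7e 97 5f

#0 dst[0x15+3] := {0x7e,0x94,0x73}
#1 dst[0x0e+2] := {0x7e,0x94}
#2 dst[0x01+8] := {0x10,0x97,0x7e,0x94,0xe2,0x5e,0x5d,0x64}
#3 dst[0x1c+2] := {0xe2,0x6e}
#4 dst[0x0d+4] := {0x37,0x1f,0x5f,0xe2}
#5 dst[0x03+3] := {0x64,0x66,0x7e}
query mem[0x17]=0x73, mem[0x18]=0xf3, mem[0x05]=0x7e, mem[0x02]=0x97, mem[0x0f]=0x5f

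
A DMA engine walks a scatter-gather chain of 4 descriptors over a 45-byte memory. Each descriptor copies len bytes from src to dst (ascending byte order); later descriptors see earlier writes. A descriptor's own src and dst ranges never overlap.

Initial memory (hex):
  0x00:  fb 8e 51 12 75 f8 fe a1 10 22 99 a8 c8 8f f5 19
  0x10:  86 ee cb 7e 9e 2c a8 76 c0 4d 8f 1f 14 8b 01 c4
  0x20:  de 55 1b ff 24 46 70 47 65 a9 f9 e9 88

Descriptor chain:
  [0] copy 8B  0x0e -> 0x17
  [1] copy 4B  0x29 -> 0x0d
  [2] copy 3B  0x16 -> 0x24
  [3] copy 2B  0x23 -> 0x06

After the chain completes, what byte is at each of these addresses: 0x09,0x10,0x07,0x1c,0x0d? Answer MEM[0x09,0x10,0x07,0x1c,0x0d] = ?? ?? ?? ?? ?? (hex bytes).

MEM[0x09,0x10,0x07,0x1c,0x0d] = 22 88 a8 7e a9

[0] 0x0e->0x17 len=8 : f5 19 86 ee cb 7e 9e 2c
[1] 0x29->0x0d len=4 : a9 f9 e9 88
[2] 0x16->0x24 len=3 : a8 f5 19
[3] 0x23->0x06 len=2 : ff a8
query mem[0x09]=0x22, mem[0x10]=0x88, mem[0x07]=0xa8, mem[0x1c]=0x7e, mem[0x0d]=0xa9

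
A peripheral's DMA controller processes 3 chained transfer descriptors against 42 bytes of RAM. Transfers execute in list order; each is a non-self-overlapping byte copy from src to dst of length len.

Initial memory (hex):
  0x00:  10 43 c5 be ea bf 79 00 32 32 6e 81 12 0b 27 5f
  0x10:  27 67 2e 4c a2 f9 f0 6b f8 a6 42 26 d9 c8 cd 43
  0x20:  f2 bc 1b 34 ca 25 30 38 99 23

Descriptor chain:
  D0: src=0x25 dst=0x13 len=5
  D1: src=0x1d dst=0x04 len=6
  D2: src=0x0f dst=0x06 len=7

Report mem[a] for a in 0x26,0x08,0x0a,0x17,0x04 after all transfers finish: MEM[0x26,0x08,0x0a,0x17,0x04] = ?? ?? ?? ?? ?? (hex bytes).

  after D0: wrote 5B at 0x13 = 2530389923
  after D1: wrote 6B at 0x04 = c8cd43f2bc1b
  after D2: wrote 7B at 0x06 = 5f27672e253038
query mem[0x26]=0x30, mem[0x08]=0x67, mem[0x0a]=0x25, mem[0x17]=0x23, mem[0x04]=0xc8

MEM[0x26,0x08,0x0a,0x17,0x04] = 30 67 25 23 c8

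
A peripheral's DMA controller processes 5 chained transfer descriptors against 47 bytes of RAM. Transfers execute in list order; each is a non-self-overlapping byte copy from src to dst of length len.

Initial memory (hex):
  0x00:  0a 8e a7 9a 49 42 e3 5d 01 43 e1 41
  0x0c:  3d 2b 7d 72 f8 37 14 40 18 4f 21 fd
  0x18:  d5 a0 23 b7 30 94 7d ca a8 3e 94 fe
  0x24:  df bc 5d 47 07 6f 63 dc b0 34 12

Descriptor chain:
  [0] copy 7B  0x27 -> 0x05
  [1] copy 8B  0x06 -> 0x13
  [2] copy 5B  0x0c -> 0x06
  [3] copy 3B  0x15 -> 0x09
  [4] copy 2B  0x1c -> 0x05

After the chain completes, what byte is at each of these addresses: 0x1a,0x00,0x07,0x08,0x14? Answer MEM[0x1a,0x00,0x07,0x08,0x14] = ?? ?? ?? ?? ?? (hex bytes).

  after D0: wrote 7B at 0x05 = 47076f63dcb034
  after D1: wrote 8B at 0x13 = 076f63dcb0343d2b
  after D2: wrote 5B at 0x06 = 3d2b7d72f8
  after D3: wrote 3B at 0x09 = 63dcb0
  after D4: wrote 2B at 0x05 = 3094
query mem[0x1a]=0x2b, mem[0x00]=0x0a, mem[0x07]=0x2b, mem[0x08]=0x7d, mem[0x14]=0x6f

MEM[0x1a,0x00,0x07,0x08,0x14] = 2b 0a 2b 7d 6f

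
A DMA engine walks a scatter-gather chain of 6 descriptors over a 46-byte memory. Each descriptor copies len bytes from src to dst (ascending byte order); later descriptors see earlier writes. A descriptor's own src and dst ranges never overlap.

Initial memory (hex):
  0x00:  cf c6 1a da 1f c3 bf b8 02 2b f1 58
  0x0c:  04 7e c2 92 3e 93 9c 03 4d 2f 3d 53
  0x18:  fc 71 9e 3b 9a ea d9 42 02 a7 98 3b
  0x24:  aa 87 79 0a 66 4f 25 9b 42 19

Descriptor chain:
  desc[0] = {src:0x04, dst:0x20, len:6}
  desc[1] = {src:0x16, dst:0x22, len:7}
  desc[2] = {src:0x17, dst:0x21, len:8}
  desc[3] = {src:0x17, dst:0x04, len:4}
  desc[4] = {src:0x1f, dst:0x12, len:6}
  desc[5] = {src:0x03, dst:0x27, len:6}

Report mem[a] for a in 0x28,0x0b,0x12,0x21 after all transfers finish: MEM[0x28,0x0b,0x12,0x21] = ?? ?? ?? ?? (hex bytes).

MEM[0x28,0x0b,0x12,0x21] = 53 58 42 53

  after D0: wrote 6B at 0x20 = 1fc3bfb8022b
  after D1: wrote 7B at 0x22 = 3d53fc719e3b9a
  after D2: wrote 8B at 0x21 = 53fc719e3b9aead9
  after D3: wrote 4B at 0x04 = 53fc719e
  after D4: wrote 6B at 0x12 = 421f53fc719e
  after D5: wrote 6B at 0x27 = da53fc719e02
query mem[0x28]=0x53, mem[0x0b]=0x58, mem[0x12]=0x42, mem[0x21]=0x53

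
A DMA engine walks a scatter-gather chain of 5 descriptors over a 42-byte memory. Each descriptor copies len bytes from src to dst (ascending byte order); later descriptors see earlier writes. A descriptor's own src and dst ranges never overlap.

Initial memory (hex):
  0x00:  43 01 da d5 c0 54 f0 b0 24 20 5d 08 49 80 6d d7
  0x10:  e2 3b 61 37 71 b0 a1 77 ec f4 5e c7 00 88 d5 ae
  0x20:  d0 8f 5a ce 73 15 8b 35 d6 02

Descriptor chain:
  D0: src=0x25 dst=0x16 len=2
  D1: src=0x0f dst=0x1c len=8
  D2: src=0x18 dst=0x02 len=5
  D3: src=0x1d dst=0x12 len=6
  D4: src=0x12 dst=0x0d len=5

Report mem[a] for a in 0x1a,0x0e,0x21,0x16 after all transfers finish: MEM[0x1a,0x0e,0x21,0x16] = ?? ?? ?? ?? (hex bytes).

D0: mem[0x16..0x17] <- [15 8b]
D1: mem[0x1c..0x23] <- [d7 e2 3b 61 37 71 b0 15]
D2: mem[0x02..0x06] <- [ec f4 5e c7 d7]
D3: mem[0x12..0x17] <- [e2 3b 61 37 71 b0]
D4: mem[0x0d..0x11] <- [e2 3b 61 37 71]
query mem[0x1a]=0x5e, mem[0x0e]=0x3b, mem[0x21]=0x71, mem[0x16]=0x71

MEM[0x1a,0x0e,0x21,0x16] = 5e 3b 71 71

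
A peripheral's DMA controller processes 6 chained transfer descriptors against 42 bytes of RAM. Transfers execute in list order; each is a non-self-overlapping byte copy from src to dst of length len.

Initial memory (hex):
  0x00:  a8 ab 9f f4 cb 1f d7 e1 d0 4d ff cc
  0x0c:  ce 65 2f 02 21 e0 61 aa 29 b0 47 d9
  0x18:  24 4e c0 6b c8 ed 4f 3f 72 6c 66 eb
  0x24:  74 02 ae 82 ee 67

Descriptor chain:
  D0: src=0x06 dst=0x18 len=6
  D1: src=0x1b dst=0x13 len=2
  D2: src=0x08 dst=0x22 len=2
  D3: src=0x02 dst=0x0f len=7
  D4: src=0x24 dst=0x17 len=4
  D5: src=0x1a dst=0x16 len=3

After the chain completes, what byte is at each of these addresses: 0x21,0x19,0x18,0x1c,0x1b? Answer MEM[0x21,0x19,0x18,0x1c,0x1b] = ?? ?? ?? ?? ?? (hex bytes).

MEM[0x21,0x19,0x18,0x1c,0x1b] = 6c ae ff ff 4d

#0 dst[0x18+6] := {0xd7,0xe1,0xd0,0x4d,0xff,0xcc}
#1 dst[0x13+2] := {0x4d,0xff}
#2 dst[0x22+2] := {0xd0,0x4d}
#3 dst[0x0f+7] := {0x9f,0xf4,0xcb,0x1f,0xd7,0xe1,0xd0}
#4 dst[0x17+4] := {0x74,0x02,0xae,0x82}
#5 dst[0x16+3] := {0x82,0x4d,0xff}
query mem[0x21]=0x6c, mem[0x19]=0xae, mem[0x18]=0xff, mem[0x1c]=0xff, mem[0x1b]=0x4d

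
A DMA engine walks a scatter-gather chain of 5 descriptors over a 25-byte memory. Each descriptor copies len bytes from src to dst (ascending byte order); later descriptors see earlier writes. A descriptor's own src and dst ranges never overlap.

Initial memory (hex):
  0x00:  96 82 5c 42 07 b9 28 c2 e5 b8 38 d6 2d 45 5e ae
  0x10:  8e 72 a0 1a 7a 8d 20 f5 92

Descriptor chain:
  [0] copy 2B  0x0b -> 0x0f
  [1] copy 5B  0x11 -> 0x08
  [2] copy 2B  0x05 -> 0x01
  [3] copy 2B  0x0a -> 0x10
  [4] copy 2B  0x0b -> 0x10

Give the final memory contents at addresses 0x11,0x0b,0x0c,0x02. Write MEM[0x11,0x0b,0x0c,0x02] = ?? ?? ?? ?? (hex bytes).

MEM[0x11,0x0b,0x0c,0x02] = 8d 7a 8d 28

[0] 0x0b->0x0f len=2 : d6 2d
[1] 0x11->0x08 len=5 : 72 a0 1a 7a 8d
[2] 0x05->0x01 len=2 : b9 28
[3] 0x0a->0x10 len=2 : 1a 7a
[4] 0x0b->0x10 len=2 : 7a 8d
query mem[0x11]=0x8d, mem[0x0b]=0x7a, mem[0x0c]=0x8d, mem[0x02]=0x28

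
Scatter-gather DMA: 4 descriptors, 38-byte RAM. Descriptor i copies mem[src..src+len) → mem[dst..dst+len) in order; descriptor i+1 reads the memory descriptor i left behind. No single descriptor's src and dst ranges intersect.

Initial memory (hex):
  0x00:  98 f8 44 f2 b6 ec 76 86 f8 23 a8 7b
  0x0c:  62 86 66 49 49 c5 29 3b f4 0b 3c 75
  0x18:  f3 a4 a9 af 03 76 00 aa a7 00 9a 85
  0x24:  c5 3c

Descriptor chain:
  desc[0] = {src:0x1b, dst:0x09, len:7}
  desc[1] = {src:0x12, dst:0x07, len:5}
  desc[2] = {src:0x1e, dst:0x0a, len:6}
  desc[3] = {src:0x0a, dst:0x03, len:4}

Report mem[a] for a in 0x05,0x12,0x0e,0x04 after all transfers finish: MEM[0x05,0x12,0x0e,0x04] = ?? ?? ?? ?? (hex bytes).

MEM[0x05,0x12,0x0e,0x04] = a7 29 9a aa

[0] 0x1b->0x09 len=7 : af 03 76 00 aa a7 00
[1] 0x12->0x07 len=5 : 29 3b f4 0b 3c
[2] 0x1e->0x0a len=6 : 00 aa a7 00 9a 85
[3] 0x0a->0x03 len=4 : 00 aa a7 00
query mem[0x05]=0xa7, mem[0x12]=0x29, mem[0x0e]=0x9a, mem[0x04]=0xaa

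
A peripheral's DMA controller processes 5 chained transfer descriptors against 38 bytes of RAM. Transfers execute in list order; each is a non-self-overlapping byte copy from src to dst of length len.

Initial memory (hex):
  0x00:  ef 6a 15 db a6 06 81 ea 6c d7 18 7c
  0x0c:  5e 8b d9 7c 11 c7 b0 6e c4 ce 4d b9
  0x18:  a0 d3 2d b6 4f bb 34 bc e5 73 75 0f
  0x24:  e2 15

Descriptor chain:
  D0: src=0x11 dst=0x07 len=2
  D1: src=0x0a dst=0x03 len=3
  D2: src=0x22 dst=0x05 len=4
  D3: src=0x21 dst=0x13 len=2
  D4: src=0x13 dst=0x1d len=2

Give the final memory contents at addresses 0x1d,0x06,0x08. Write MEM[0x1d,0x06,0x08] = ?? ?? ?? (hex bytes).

MEM[0x1d,0x06,0x08] = 73 0f 15

#0 dst[0x07+2] := {0xc7,0xb0}
#1 dst[0x03+3] := {0x18,0x7c,0x5e}
#2 dst[0x05+4] := {0x75,0x0f,0xe2,0x15}
#3 dst[0x13+2] := {0x73,0x75}
#4 dst[0x1d+2] := {0x73,0x75}
query mem[0x1d]=0x73, mem[0x06]=0x0f, mem[0x08]=0x15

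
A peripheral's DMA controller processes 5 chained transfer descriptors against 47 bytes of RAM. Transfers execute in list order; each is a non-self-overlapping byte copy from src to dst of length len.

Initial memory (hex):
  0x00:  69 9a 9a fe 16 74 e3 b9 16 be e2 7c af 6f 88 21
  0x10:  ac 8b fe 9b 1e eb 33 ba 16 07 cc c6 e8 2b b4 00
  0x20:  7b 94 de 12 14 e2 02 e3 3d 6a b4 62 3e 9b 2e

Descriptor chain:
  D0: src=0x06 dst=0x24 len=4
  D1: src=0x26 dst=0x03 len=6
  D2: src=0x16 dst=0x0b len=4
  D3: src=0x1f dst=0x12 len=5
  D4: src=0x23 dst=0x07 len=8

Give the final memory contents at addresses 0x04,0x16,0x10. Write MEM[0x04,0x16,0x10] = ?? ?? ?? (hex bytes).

MEM[0x04,0x16,0x10] = be 12 ac

  after D0: wrote 4B at 0x24 = e3b916be
  after D1: wrote 6B at 0x03 = 16be3d6ab462
  after D2: wrote 4B at 0x0b = 33ba1607
  after D3: wrote 5B at 0x12 = 007b94de12
  after D4: wrote 8B at 0x07 = 12e3b916be3d6ab4
query mem[0x04]=0xbe, mem[0x16]=0x12, mem[0x10]=0xac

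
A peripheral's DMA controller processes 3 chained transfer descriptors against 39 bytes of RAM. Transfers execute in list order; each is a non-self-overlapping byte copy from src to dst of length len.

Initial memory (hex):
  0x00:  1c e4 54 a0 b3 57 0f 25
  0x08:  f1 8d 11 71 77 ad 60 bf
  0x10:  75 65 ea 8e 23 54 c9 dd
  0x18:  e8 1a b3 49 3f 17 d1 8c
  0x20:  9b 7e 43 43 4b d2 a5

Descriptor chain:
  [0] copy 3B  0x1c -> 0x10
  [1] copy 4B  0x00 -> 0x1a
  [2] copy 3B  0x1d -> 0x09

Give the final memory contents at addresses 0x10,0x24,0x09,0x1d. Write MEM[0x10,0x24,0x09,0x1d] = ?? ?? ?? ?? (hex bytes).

MEM[0x10,0x24,0x09,0x1d] = 3f 4b a0 a0

  after D0: wrote 3B at 0x10 = 3f17d1
  after D1: wrote 4B at 0x1a = 1ce454a0
  after D2: wrote 3B at 0x09 = a0d18c
query mem[0x10]=0x3f, mem[0x24]=0x4b, mem[0x09]=0xa0, mem[0x1d]=0xa0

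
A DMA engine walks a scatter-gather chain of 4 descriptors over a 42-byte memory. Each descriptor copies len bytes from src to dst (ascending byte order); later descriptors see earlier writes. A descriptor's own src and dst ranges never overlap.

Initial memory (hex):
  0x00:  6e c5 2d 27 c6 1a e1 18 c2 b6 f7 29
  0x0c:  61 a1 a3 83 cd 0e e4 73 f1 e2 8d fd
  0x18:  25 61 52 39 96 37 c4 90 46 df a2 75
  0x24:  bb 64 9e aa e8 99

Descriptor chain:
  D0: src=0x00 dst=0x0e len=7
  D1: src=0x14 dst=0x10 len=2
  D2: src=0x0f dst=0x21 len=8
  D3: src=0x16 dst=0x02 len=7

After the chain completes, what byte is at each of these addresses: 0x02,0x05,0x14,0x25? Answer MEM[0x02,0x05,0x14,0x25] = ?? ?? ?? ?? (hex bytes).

[0] 0x00->0x0e len=7 : 6e c5 2d 27 c6 1a e1
[1] 0x14->0x10 len=2 : e1 e2
[2] 0x0f->0x21 len=8 : c5 e1 e2 c6 1a e1 e2 8d
[3] 0x16->0x02 len=7 : 8d fd 25 61 52 39 96
query mem[0x02]=0x8d, mem[0x05]=0x61, mem[0x14]=0xe1, mem[0x25]=0x1a

MEM[0x02,0x05,0x14,0x25] = 8d 61 e1 1a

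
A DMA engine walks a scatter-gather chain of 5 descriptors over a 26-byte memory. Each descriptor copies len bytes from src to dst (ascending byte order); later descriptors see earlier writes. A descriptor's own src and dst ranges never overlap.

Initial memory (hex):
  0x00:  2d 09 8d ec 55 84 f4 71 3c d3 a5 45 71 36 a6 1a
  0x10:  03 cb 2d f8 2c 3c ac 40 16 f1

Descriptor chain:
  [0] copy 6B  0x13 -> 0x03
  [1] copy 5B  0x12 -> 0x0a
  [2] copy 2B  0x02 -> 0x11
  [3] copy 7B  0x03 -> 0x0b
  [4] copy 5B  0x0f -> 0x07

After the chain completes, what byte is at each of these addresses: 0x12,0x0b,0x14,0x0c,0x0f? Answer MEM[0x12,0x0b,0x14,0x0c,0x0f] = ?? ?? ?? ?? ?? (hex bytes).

MEM[0x12,0x0b,0x14,0x0c,0x0f] = f8 f8 2c 2c 40

[0] 0x13->0x03 len=6 : f8 2c 3c ac 40 16
[1] 0x12->0x0a len=5 : 2d f8 2c 3c ac
[2] 0x02->0x11 len=2 : 8d f8
[3] 0x03->0x0b len=7 : f8 2c 3c ac 40 16 d3
[4] 0x0f->0x07 len=5 : 40 16 d3 f8 f8
query mem[0x12]=0xf8, mem[0x0b]=0xf8, mem[0x14]=0x2c, mem[0x0c]=0x2c, mem[0x0f]=0x40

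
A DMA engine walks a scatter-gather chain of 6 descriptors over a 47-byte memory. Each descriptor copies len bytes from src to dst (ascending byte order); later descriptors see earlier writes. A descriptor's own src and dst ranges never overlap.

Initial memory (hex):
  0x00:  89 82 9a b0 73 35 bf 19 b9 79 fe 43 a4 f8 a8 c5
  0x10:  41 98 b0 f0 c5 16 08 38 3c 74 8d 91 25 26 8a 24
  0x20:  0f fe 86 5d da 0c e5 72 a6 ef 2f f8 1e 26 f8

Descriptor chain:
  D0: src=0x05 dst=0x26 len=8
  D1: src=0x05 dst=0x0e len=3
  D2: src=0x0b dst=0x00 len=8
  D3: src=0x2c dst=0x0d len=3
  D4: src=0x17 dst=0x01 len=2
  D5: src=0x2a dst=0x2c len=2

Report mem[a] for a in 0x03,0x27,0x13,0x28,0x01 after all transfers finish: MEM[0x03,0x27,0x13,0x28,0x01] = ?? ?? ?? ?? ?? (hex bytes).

  after D0: wrote 8B at 0x26 = 35bf19b979fe43a4
  after D1: wrote 3B at 0x0e = 35bf19
  after D2: wrote 8B at 0x00 = 43a4f835bf1998b0
  after D3: wrote 3B at 0x0d = 43a4f8
  after D4: wrote 2B at 0x01 = 383c
  after D5: wrote 2B at 0x2c = 79fe
query mem[0x03]=0x35, mem[0x27]=0xbf, mem[0x13]=0xf0, mem[0x28]=0x19, mem[0x01]=0x38

MEM[0x03,0x27,0x13,0x28,0x01] = 35 bf f0 19 38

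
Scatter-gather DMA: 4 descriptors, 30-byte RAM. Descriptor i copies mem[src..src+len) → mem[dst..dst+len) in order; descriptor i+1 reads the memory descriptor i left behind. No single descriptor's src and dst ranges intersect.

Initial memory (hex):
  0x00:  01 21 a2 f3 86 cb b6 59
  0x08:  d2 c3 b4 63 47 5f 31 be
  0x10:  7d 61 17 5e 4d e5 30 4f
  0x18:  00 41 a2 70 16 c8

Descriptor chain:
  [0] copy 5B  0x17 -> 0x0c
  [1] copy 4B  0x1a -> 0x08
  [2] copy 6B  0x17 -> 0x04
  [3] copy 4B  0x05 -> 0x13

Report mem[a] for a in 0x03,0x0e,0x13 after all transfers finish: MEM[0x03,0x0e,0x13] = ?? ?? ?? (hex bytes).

[0] 0x17->0x0c len=5 : 4f 00 41 a2 70
[1] 0x1a->0x08 len=4 : a2 70 16 c8
[2] 0x17->0x04 len=6 : 4f 00 41 a2 70 16
[3] 0x05->0x13 len=4 : 00 41 a2 70
query mem[0x03]=0xf3, mem[0x0e]=0x41, mem[0x13]=0x00

MEM[0x03,0x0e,0x13] = f3 41 00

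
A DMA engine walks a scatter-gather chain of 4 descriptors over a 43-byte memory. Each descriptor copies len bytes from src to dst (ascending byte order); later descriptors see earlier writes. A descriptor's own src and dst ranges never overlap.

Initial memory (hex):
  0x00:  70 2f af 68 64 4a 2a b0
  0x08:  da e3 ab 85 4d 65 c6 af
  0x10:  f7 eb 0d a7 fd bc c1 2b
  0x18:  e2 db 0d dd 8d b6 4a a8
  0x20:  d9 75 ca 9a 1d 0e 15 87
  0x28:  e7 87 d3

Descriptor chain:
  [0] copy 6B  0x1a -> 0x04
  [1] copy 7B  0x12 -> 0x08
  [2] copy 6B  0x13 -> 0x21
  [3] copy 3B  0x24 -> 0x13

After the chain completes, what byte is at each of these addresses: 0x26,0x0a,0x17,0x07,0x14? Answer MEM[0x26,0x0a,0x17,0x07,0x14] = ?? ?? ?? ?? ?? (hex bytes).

MEM[0x26,0x0a,0x17,0x07,0x14] = e2 fd 2b b6 2b

D0: mem[0x04..0x09] <- [0d dd 8d b6 4a a8]
D1: mem[0x08..0x0e] <- [0d a7 fd bc c1 2b e2]
D2: mem[0x21..0x26] <- [a7 fd bc c1 2b e2]
D3: mem[0x13..0x15] <- [c1 2b e2]
query mem[0x26]=0xe2, mem[0x0a]=0xfd, mem[0x17]=0x2b, mem[0x07]=0xb6, mem[0x14]=0x2b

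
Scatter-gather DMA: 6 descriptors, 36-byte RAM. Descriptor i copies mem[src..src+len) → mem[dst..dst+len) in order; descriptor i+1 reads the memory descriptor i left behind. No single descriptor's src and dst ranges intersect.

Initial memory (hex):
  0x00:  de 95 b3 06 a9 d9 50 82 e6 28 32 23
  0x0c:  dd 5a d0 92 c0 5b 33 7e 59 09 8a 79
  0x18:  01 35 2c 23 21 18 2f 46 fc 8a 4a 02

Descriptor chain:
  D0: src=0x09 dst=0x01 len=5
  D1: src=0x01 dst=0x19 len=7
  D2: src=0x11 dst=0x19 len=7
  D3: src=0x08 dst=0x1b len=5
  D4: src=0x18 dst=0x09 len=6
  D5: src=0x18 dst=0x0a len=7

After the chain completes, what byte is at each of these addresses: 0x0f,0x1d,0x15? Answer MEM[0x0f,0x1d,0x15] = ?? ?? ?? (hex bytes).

MEM[0x0f,0x1d,0x15] = 32 32 09

D0: mem[0x01..0x05] <- [28 32 23 dd 5a]
D1: mem[0x19..0x1f] <- [28 32 23 dd 5a 50 82]
D2: mem[0x19..0x1f] <- [5b 33 7e 59 09 8a 79]
D3: mem[0x1b..0x1f] <- [e6 28 32 23 dd]
D4: mem[0x09..0x0e] <- [01 5b 33 e6 28 32]
D5: mem[0x0a..0x10] <- [01 5b 33 e6 28 32 23]
query mem[0x0f]=0x32, mem[0x1d]=0x32, mem[0x15]=0x09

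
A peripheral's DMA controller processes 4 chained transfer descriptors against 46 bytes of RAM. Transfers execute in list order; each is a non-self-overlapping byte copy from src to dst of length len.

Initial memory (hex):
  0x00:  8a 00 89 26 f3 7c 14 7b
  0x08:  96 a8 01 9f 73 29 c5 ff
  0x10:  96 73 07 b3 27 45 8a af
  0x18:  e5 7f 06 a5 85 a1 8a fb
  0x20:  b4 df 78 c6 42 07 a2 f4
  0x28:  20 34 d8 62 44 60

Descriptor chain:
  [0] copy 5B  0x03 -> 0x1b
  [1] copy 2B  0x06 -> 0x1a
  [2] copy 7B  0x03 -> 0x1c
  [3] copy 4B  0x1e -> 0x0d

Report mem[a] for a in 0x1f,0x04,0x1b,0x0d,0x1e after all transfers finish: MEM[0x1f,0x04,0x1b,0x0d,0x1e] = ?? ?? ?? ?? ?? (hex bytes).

MEM[0x1f,0x04,0x1b,0x0d,0x1e] = 14 f3 7b 7c 7c

#0 dst[0x1b+5] := {0x26,0xf3,0x7c,0x14,0x7b}
#1 dst[0x1a+2] := {0x14,0x7b}
#2 dst[0x1c+7] := {0x26,0xf3,0x7c,0x14,0x7b,0x96,0xa8}
#3 dst[0x0d+4] := {0x7c,0x14,0x7b,0x96}
query mem[0x1f]=0x14, mem[0x04]=0xf3, mem[0x1b]=0x7b, mem[0x0d]=0x7c, mem[0x1e]=0x7c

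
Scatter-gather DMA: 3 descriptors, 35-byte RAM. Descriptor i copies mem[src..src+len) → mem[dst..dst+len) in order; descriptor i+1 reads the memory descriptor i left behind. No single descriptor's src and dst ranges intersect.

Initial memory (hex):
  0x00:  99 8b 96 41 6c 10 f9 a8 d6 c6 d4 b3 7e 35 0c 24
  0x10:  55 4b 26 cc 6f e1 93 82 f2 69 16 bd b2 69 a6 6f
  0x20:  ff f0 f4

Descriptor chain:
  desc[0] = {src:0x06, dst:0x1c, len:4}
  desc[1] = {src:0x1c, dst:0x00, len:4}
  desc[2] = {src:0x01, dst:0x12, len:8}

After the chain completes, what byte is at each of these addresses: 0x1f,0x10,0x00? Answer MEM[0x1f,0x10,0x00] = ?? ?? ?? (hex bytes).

MEM[0x1f,0x10,0x00] = c6 55 f9

  after D0: wrote 4B at 0x1c = f9a8d6c6
  after D1: wrote 4B at 0x00 = f9a8d6c6
  after D2: wrote 8B at 0x12 = a8d6c66c10f9a8d6
query mem[0x1f]=0xc6, mem[0x10]=0x55, mem[0x00]=0xf9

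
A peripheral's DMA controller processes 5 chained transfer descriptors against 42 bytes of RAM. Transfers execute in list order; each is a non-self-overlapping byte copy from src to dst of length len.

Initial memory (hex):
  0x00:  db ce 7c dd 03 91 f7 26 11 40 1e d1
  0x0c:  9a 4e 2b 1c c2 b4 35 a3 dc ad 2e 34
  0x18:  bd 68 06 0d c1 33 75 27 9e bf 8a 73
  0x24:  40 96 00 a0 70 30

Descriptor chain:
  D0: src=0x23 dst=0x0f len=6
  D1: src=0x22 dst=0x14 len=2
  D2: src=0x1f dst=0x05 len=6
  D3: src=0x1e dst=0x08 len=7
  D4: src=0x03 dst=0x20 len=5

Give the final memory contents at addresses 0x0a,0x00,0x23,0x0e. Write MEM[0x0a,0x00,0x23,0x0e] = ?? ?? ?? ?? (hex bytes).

D0: mem[0x0f..0x14] <- [73 40 96 00 a0 70]
D1: mem[0x14..0x15] <- [8a 73]
D2: mem[0x05..0x0a] <- [27 9e bf 8a 73 40]
D3: mem[0x08..0x0e] <- [75 27 9e bf 8a 73 40]
D4: mem[0x20..0x24] <- [dd 03 27 9e bf]
query mem[0x0a]=0x9e, mem[0x00]=0xdb, mem[0x23]=0x9e, mem[0x0e]=0x40

MEM[0x0a,0x00,0x23,0x0e] = 9e db 9e 40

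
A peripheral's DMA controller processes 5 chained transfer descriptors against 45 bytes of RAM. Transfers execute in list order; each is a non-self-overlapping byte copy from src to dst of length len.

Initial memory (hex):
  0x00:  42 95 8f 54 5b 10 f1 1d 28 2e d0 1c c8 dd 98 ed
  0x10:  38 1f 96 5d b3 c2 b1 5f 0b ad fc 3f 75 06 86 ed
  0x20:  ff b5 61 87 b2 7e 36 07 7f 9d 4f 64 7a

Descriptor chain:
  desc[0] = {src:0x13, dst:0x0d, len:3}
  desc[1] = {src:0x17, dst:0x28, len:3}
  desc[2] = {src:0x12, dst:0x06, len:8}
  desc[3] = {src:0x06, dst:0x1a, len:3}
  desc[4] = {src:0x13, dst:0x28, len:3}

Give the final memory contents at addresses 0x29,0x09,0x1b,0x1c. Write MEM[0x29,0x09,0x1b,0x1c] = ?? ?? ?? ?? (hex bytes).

MEM[0x29,0x09,0x1b,0x1c] = b3 c2 5d b3

#0 dst[0x0d+3] := {0x5d,0xb3,0xc2}
#1 dst[0x28+3] := {0x5f,0x0b,0xad}
#2 dst[0x06+8] := {0x96,0x5d,0xb3,0xc2,0xb1,0x5f,0x0b,0xad}
#3 dst[0x1a+3] := {0x96,0x5d,0xb3}
#4 dst[0x28+3] := {0x5d,0xb3,0xc2}
query mem[0x29]=0xb3, mem[0x09]=0xc2, mem[0x1b]=0x5d, mem[0x1c]=0xb3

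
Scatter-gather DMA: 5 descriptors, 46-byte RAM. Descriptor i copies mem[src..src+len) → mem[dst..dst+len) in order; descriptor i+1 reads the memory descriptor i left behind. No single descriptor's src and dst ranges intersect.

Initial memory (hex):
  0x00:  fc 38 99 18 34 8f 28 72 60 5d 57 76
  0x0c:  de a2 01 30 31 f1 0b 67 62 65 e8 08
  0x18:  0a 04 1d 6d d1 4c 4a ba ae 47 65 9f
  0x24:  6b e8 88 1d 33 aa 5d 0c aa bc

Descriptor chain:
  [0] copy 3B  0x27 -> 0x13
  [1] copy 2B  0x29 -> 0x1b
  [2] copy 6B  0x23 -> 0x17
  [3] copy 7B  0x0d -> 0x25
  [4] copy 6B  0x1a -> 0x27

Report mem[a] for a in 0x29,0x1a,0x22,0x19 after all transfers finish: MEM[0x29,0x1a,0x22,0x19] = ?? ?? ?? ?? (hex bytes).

MEM[0x29,0x1a,0x22,0x19] = 33 88 65 e8

[0] 0x27->0x13 len=3 : 1d 33 aa
[1] 0x29->0x1b len=2 : aa 5d
[2] 0x23->0x17 len=6 : 9f 6b e8 88 1d 33
[3] 0x0d->0x25 len=7 : a2 01 30 31 f1 0b 1d
[4] 0x1a->0x27 len=6 : 88 1d 33 4c 4a ba
query mem[0x29]=0x33, mem[0x1a]=0x88, mem[0x22]=0x65, mem[0x19]=0xe8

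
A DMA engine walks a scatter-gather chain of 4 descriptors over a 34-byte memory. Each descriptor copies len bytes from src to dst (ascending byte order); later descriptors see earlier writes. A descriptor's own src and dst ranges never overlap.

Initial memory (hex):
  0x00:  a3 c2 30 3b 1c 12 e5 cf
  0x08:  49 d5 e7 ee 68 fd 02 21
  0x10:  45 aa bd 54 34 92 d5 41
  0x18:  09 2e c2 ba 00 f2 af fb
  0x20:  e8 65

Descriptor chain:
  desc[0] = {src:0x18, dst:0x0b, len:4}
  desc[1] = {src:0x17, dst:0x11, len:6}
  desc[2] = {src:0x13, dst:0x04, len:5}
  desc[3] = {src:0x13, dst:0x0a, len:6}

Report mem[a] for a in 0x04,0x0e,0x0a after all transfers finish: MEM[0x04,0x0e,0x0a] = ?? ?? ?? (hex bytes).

#0 dst[0x0b+4] := {0x09,0x2e,0xc2,0xba}
#1 dst[0x11+6] := {0x41,0x09,0x2e,0xc2,0xba,0x00}
#2 dst[0x04+5] := {0x2e,0xc2,0xba,0x00,0x41}
#3 dst[0x0a+6] := {0x2e,0xc2,0xba,0x00,0x41,0x09}
query mem[0x04]=0x2e, mem[0x0e]=0x41, mem[0x0a]=0x2e

MEM[0x04,0x0e,0x0a] = 2e 41 2e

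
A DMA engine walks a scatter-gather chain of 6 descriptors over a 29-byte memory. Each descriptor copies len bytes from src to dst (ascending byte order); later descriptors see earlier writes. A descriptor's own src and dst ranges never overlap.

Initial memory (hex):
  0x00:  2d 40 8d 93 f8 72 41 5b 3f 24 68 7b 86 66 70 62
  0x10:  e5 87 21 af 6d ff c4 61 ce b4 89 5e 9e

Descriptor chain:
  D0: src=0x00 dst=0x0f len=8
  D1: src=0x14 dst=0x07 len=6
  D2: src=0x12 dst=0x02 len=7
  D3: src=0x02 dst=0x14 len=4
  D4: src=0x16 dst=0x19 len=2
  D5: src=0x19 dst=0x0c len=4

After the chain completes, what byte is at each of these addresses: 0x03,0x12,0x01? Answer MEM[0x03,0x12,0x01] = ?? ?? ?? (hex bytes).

#0 dst[0x0f+8] := {0x2d,0x40,0x8d,0x93,0xf8,0x72,0x41,0x5b}
#1 dst[0x07+6] := {0x72,0x41,0x5b,0x61,0xce,0xb4}
#2 dst[0x02+7] := {0x93,0xf8,0x72,0x41,0x5b,0x61,0xce}
#3 dst[0x14+4] := {0x93,0xf8,0x72,0x41}
#4 dst[0x19+2] := {0x72,0x41}
#5 dst[0x0c+4] := {0x72,0x41,0x5e,0x9e}
query mem[0x03]=0xf8, mem[0x12]=0x93, mem[0x01]=0x40

MEM[0x03,0x12,0x01] = f8 93 40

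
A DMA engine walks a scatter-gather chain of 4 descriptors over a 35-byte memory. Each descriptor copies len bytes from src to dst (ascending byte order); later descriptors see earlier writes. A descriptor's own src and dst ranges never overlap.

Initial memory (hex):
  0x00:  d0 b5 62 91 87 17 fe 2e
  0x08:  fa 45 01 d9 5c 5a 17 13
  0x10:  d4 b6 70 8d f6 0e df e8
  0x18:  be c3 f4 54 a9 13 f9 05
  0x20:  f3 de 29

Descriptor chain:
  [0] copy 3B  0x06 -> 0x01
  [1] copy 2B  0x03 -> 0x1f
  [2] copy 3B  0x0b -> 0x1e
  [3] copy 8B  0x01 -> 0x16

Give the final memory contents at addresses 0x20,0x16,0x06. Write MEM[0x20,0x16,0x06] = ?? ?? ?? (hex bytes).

MEM[0x20,0x16,0x06] = 5a fe fe

[0] 0x06->0x01 len=3 : fe 2e fa
[1] 0x03->0x1f len=2 : fa 87
[2] 0x0b->0x1e len=3 : d9 5c 5a
[3] 0x01->0x16 len=8 : fe 2e fa 87 17 fe 2e fa
query mem[0x20]=0x5a, mem[0x16]=0xfe, mem[0x06]=0xfe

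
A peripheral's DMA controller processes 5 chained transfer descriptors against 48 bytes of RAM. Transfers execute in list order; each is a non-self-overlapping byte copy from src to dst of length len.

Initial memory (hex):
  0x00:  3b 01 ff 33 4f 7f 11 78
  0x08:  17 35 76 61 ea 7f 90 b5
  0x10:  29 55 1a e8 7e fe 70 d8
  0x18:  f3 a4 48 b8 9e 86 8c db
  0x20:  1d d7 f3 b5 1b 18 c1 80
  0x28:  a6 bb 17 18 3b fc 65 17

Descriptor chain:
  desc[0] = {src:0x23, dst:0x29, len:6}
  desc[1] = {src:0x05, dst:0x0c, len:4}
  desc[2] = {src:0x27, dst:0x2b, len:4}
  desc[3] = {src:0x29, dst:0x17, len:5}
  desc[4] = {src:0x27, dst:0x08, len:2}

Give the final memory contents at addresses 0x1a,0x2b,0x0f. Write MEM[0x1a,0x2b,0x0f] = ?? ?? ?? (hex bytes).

#0 dst[0x29+6] := {0xb5,0x1b,0x18,0xc1,0x80,0xa6}
#1 dst[0x0c+4] := {0x7f,0x11,0x78,0x17}
#2 dst[0x2b+4] := {0x80,0xa6,0xb5,0x1b}
#3 dst[0x17+5] := {0xb5,0x1b,0x80,0xa6,0xb5}
#4 dst[0x08+2] := {0x80,0xa6}
query mem[0x1a]=0xa6, mem[0x2b]=0x80, mem[0x0f]=0x17

MEM[0x1a,0x2b,0x0f] = a6 80 17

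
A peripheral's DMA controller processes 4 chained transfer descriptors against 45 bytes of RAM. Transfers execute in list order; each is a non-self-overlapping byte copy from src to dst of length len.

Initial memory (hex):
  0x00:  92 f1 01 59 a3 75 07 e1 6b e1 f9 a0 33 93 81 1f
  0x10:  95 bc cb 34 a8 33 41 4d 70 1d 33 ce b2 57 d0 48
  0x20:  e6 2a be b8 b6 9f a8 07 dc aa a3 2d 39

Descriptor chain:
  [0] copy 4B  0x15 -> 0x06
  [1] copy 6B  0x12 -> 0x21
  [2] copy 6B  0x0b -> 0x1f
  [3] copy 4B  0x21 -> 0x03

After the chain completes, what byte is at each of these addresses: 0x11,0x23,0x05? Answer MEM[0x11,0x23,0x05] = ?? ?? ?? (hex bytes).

MEM[0x11,0x23,0x05] = bc 1f 1f

  after D0: wrote 4B at 0x06 = 33414d70
  after D1: wrote 6B at 0x21 = cb34a833414d
  after D2: wrote 6B at 0x1f = a03393811f95
  after D3: wrote 4B at 0x03 = 93811f95
query mem[0x11]=0xbc, mem[0x23]=0x1f, mem[0x05]=0x1f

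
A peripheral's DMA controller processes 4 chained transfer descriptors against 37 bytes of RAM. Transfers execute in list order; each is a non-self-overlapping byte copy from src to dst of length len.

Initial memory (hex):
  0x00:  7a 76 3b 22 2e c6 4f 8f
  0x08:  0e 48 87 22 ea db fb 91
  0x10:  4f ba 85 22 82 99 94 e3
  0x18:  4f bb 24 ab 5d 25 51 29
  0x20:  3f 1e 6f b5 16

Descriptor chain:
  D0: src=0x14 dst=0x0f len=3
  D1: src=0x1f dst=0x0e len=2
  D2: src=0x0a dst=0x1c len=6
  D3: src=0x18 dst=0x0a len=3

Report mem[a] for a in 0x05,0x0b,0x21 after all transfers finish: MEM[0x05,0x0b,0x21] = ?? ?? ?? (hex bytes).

MEM[0x05,0x0b,0x21] = c6 bb 3f

[0] 0x14->0x0f len=3 : 82 99 94
[1] 0x1f->0x0e len=2 : 29 3f
[2] 0x0a->0x1c len=6 : 87 22 ea db 29 3f
[3] 0x18->0x0a len=3 : 4f bb 24
query mem[0x05]=0xc6, mem[0x0b]=0xbb, mem[0x21]=0x3f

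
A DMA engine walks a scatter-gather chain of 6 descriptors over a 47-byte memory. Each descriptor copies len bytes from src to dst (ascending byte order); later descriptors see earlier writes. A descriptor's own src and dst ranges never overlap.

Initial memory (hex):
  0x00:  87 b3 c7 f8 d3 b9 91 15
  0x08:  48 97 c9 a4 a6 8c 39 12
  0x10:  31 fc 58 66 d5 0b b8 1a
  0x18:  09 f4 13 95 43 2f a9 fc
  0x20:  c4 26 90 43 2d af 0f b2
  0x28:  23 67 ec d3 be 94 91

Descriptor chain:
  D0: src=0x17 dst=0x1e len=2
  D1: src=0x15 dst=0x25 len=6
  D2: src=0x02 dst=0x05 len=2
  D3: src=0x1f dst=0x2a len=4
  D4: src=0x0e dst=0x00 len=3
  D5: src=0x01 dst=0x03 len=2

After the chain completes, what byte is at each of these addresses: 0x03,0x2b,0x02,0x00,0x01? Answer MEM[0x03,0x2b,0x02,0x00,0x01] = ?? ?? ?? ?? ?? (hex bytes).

#0 dst[0x1e+2] := {0x1a,0x09}
#1 dst[0x25+6] := {0x0b,0xb8,0x1a,0x09,0xf4,0x13}
#2 dst[0x05+2] := {0xc7,0xf8}
#3 dst[0x2a+4] := {0x09,0xc4,0x26,0x90}
#4 dst[0x00+3] := {0x39,0x12,0x31}
#5 dst[0x03+2] := {0x12,0x31}
query mem[0x03]=0x12, mem[0x2b]=0xc4, mem[0x02]=0x31, mem[0x00]=0x39, mem[0x01]=0x12

MEM[0x03,0x2b,0x02,0x00,0x01] = 12 c4 31 39 12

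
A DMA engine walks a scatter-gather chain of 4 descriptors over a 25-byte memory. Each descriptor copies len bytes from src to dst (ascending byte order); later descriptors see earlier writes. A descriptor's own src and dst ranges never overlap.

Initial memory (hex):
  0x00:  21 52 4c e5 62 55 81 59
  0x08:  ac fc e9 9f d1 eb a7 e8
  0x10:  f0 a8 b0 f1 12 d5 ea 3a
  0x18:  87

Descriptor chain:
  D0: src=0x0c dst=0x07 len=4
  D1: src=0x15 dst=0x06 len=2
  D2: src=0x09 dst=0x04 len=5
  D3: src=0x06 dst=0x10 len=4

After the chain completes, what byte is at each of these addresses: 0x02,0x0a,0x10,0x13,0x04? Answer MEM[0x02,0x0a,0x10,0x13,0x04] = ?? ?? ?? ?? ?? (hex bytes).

#0 dst[0x07+4] := {0xd1,0xeb,0xa7,0xe8}
#1 dst[0x06+2] := {0xd5,0xea}
#2 dst[0x04+5] := {0xa7,0xe8,0x9f,0xd1,0xeb}
#3 dst[0x10+4] := {0x9f,0xd1,0xeb,0xa7}
query mem[0x02]=0x4c, mem[0x0a]=0xe8, mem[0x10]=0x9f, mem[0x13]=0xa7, mem[0x04]=0xa7

MEM[0x02,0x0a,0x10,0x13,0x04] = 4c e8 9f a7 a7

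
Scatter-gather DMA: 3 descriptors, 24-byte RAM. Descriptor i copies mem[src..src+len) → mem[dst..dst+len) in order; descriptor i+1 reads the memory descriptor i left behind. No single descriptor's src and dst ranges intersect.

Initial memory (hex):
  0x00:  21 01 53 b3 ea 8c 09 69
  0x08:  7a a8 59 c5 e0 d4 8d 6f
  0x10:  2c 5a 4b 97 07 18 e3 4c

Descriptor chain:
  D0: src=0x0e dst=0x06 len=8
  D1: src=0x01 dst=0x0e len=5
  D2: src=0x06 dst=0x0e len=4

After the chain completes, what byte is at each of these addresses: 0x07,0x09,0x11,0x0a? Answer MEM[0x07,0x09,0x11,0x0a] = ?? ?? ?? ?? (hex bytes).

MEM[0x07,0x09,0x11,0x0a] = 6f 5a 5a 4b

[0] 0x0e->0x06 len=8 : 8d 6f 2c 5a 4b 97 07 18
[1] 0x01->0x0e len=5 : 01 53 b3 ea 8c
[2] 0x06->0x0e len=4 : 8d 6f 2c 5a
query mem[0x07]=0x6f, mem[0x09]=0x5a, mem[0x11]=0x5a, mem[0x0a]=0x4b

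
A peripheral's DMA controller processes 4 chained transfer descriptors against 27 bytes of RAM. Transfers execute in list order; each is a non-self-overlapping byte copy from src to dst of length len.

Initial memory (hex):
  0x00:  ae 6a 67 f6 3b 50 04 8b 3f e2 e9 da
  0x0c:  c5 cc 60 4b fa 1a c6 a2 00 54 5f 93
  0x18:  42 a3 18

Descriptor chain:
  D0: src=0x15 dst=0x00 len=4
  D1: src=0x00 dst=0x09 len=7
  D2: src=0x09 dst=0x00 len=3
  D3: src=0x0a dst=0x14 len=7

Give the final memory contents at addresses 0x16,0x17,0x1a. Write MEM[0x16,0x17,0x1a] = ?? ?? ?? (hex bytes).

MEM[0x16,0x17,0x1a] = 42 3b fa

D0: mem[0x00..0x03] <- [54 5f 93 42]
D1: mem[0x09..0x0f] <- [54 5f 93 42 3b 50 04]
D2: mem[0x00..0x02] <- [54 5f 93]
D3: mem[0x14..0x1a] <- [5f 93 42 3b 50 04 fa]
query mem[0x16]=0x42, mem[0x17]=0x3b, mem[0x1a]=0xfa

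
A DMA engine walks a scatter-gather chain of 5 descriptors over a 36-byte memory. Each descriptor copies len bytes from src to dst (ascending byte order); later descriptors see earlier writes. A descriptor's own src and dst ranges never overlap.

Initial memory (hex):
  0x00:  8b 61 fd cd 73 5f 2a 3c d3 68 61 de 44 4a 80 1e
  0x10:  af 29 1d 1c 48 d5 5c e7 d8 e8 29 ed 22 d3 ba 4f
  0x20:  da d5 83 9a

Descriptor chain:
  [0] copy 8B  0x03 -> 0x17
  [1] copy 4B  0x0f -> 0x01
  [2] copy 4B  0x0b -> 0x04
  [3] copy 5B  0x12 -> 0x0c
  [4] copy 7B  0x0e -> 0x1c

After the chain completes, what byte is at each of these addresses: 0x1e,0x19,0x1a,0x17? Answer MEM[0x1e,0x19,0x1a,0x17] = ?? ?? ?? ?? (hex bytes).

MEM[0x1e,0x19,0x1a,0x17] = 5c 5f 2a cd

  after D0: wrote 8B at 0x17 = cd735f2a3cd36861
  after D1: wrote 4B at 0x01 = 1eaf291d
  after D2: wrote 4B at 0x04 = de444a80
  after D3: wrote 5B at 0x0c = 1d1c48d55c
  after D4: wrote 7B at 0x1c = 48d55c291d1c48
query mem[0x1e]=0x5c, mem[0x19]=0x5f, mem[0x1a]=0x2a, mem[0x17]=0xcd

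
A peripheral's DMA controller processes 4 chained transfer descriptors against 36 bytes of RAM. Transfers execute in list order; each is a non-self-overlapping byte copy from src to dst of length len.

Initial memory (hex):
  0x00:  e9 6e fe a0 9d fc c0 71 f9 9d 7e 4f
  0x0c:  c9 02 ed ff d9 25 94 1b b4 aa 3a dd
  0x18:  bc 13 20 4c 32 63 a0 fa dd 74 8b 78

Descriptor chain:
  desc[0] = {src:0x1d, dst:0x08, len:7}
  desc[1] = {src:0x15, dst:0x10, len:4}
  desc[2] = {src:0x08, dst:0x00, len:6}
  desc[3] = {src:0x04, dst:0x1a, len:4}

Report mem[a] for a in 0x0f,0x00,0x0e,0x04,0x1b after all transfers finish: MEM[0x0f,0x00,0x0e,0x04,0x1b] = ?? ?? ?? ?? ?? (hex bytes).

MEM[0x0f,0x00,0x0e,0x04,0x1b] = ff 63 78 74 8b

  after D0: wrote 7B at 0x08 = 63a0fadd748b78
  after D1: wrote 4B at 0x10 = aa3addbc
  after D2: wrote 6B at 0x00 = 63a0fadd748b
  after D3: wrote 4B at 0x1a = 748bc071
query mem[0x0f]=0xff, mem[0x00]=0x63, mem[0x0e]=0x78, mem[0x04]=0x74, mem[0x1b]=0x8b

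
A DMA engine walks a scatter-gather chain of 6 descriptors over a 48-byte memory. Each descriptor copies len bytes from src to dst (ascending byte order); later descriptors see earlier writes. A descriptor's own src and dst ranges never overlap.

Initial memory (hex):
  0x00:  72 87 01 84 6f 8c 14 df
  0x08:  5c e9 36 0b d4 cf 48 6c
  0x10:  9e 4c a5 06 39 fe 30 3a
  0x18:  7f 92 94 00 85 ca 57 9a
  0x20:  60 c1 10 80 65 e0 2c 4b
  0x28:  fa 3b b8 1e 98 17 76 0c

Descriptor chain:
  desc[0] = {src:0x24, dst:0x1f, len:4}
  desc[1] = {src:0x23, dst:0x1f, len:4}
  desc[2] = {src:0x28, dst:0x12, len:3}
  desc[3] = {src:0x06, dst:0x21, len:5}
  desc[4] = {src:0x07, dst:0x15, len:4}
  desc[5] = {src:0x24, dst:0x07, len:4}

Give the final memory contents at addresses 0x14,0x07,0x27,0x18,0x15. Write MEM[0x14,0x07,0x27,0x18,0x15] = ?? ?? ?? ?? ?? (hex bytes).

#0 dst[0x1f+4] := {0x65,0xe0,0x2c,0x4b}
#1 dst[0x1f+4] := {0x80,0x65,0xe0,0x2c}
#2 dst[0x12+3] := {0xfa,0x3b,0xb8}
#3 dst[0x21+5] := {0x14,0xdf,0x5c,0xe9,0x36}
#4 dst[0x15+4] := {0xdf,0x5c,0xe9,0x36}
#5 dst[0x07+4] := {0xe9,0x36,0x2c,0x4b}
query mem[0x14]=0xb8, mem[0x07]=0xe9, mem[0x27]=0x4b, mem[0x18]=0x36, mem[0x15]=0xdf

MEM[0x14,0x07,0x27,0x18,0x15] = b8 e9 4b 36 df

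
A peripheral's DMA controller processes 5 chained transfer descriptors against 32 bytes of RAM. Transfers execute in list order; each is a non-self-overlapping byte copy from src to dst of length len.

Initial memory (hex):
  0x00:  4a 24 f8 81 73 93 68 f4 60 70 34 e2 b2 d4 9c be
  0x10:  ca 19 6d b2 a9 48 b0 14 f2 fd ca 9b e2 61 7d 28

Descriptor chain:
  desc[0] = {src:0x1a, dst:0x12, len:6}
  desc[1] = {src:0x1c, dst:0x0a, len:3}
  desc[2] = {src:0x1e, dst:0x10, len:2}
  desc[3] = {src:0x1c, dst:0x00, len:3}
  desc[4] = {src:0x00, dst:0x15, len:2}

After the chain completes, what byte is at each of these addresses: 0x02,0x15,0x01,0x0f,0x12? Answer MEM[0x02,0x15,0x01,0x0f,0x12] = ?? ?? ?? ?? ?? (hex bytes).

MEM[0x02,0x15,0x01,0x0f,0x12] = 7d e2 61 be ca

[0] 0x1a->0x12 len=6 : ca 9b e2 61 7d 28
[1] 0x1c->0x0a len=3 : e2 61 7d
[2] 0x1e->0x10 len=2 : 7d 28
[3] 0x1c->0x00 len=3 : e2 61 7d
[4] 0x00->0x15 len=2 : e2 61
query mem[0x02]=0x7d, mem[0x15]=0xe2, mem[0x01]=0x61, mem[0x0f]=0xbe, mem[0x12]=0xca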